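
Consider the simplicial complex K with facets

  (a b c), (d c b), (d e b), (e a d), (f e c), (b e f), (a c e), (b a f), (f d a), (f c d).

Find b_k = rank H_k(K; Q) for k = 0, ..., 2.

b_0 = 1, b_1 = 0, b_2 = 0.

K has 6 vertices, 15 edges, 10 triangles.
rank ∂_0 = 0, rank ∂_1 = 5 ⇒ b_0 = 6 − 0 − 5 = 1; all invariant factors of ∂_1 are 1 so no torsion. So H_0 ≅ Z.
rank ∂_1 = 5, rank ∂_2 = 10 ⇒ b_1 = 15 − 5 − 10 = 0; ∂_2 has invariant factor(s) [2] giving torsion. So H_1 ≅ Z/2.
rank ∂_2 = 10, rank ∂_3 = 0 ⇒ b_2 = 10 − 10 − 0 = 0. So H_2 ≅ 0.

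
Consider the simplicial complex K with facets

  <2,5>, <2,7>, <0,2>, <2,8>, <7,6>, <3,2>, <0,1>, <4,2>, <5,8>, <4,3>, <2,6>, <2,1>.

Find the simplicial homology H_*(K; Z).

H_0 = Z,  H_1 = Z^4.

We work with the vertex ordering 0 < 1 < 2 < 3 < 4 < 5 < 6 < 7 < 8. The simplices of K, each written with vertices in increasing order, are:

  0-simplices (9): [0], [1], [2], [3], [4], [5], [6], [7], [8]
  1-simplices (12): [0,1], [0,2], [1,2], [2,3], [2,4], [2,5], [2,6], [2,7], [2,8], [3,4], [5,8], [6,7]

giving chain groups C_0 ≅ Z^9, C_1 ≅ Z^12.

The boundary map ∂_1: C_1 → C_0 maps an edge to its endpoints' difference, ∂[p,q] = q − p. For instance
  ∂[2,8] = [8] − [2].
The resulting 9×12 matrix has rank 8, and its Smith normal form has invariant factors (1,1,1,1,1,1,1,1).

From H_k ≅ ker(∂_k) / im(∂_{k+1}) we obtain:

  H_0: rank C_0 − rank ∂_1 = 9 − 8 = 1, and the invariant factors of ∂_1 are all 1, so H_0 ≅ Z.
  H_1: rank ker ∂_1 − rank ∂_2 = (12 − 8) − 0 = 4, and there is no ∂_2, so H_1 ≅ Z^4.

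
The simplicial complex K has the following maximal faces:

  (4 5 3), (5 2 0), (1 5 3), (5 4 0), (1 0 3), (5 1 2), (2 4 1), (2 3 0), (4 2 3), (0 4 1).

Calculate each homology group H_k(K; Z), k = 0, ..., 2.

H_0 = Z,  H_1 = Z/2,  H_2 = 0.

K has 6 vertices, 15 edges, 10 triangles.
rank ∂_0 = 0, rank ∂_1 = 5 ⇒ b_0 = 6 − 0 − 5 = 1; all invariant factors of ∂_1 are 1 so no torsion. So H_0 = Z.
rank ∂_1 = 5, rank ∂_2 = 10 ⇒ b_1 = 15 − 5 − 10 = 0; ∂_2 has invariant factor(s) [2] giving torsion. So H_1 = Z/2.
rank ∂_2 = 10, rank ∂_3 = 0 ⇒ b_2 = 10 − 10 − 0 = 0. So H_2 = 0.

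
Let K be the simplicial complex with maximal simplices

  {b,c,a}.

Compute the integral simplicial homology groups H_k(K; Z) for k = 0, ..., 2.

K has 3 vertices, 3 edges, 1 triangle.
rank ∂_0 = 0, rank ∂_1 = 2 ⇒ b_0 = 3 − 0 − 2 = 1; all invariant factors of ∂_1 are 1 so no torsion. So H_0 ≅ Z.
rank ∂_1 = 2, rank ∂_2 = 1 ⇒ b_1 = 3 − 2 − 1 = 0; all invariant factors of ∂_2 are 1 so no torsion. So H_1 ≅ 0.
rank ∂_2 = 1, rank ∂_3 = 0 ⇒ b_2 = 1 − 1 − 0 = 0. So H_2 ≅ 0.

H_0 = Z,  H_1 = 0,  H_2 = 0.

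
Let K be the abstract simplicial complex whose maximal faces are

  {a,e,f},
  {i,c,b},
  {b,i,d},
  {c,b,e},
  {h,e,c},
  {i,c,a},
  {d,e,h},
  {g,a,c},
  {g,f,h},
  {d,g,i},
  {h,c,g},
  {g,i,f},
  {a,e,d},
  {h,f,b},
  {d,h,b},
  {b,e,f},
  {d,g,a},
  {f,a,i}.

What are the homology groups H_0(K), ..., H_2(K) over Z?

H_0 = Z,  H_1 = Z × Z/2,  H_2 = 0.

Take the total order a < b < c < d < e < f < g < h < i on the vertex set. Then K (dimension 2) consists of the simplices:

  0-simplices (9): a, b, c, d, e, f, g, h, i
  1-simplices (27): ac, ad, ae, af, ag, ai, bc, bd, be, bf, bh, bi, ce, cg, ch, ci, de, dg, dh, di, ef, eh, fg, fh, fi, gh, gi
  2-simplices (18): acg, aci, ade, adg, aef, afi, bce, bci, bdh, bdi, bef, bfh, ceh, cgh, deh, dgi, fgh, fgi

Hence C_0 ≅ Z^9, C_1 ≅ Z^27, C_2 ≅ Z^18.

∂_1: C_1 → C_0 maps an edge to its endpoints' difference, ∂[p,q] = q − p. For instance
  ∂dg = g − d.
This gives a 9×27 integer matrix of rank 8; reducing to Smith normal form yields diagonal entries (1,1,1,1,1,1,1,1).

Boundary ∂_2: C_2 → C_1 acts by ∂[p,q,r] = [q,r] − [p,r] + [p,q]. For instance
  ∂bef = ef − bf + be,
  ∂deh = eh − dh + de.
The 27×18 boundary matrix has rank 18 and Smith normal form diag(1,1,1,1,1,1,1,1,1,1,1,1,1,1,1,1,1,2).

Computing H_k = (kernel of ∂_k) / (image of ∂_{k+1}):

  H_0: rank C_0 − rank ∂_1 = 9 − 8 = 1, and the invariant factors of ∂_1 are all 1, so H_0 = Z.
  H_1: rank ker ∂_1 − rank ∂_2 = (27 − 8) − 18 = 1, and ∂_2 has invariant factor 2 > 1, so H_1 = Z × Z/2.
  H_2: rank ker ∂_2 − rank ∂_3 = (18 − 18) − 0 = 0, and there is no ∂_3, so H_2 = 0.

As a check, the Euler characteristic is 9 − 27 + 18 = 0, which agrees with 1 − 1 + 0 = 0.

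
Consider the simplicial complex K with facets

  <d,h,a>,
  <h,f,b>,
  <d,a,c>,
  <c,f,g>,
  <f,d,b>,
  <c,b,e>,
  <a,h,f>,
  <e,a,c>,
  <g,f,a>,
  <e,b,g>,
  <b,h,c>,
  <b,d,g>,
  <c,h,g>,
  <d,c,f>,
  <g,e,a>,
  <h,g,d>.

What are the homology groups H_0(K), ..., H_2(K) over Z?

H_0 ≅ Z,  H_1 ≅ Z^2,  H_2 ≅ Z.

Take the total order a < b < c < d < e < f < g < h on the vertex set. Then K (dimension 2) consists of the simplices:

  0-simplices (8): a, b, c, d, e, f, g, h
  1-simplices (24): ac, ad, ae, af, ag, ah, bc, bd, be, bf, bg, bh, cd, ce, cf, cg, ch, df, dg, dh, eg, fg, fh, gh
  2-simplices (16): acd, ace, adh, aeg, afg, afh, bce, bch, bdf, bdg, beg, bfh, cdf, cfg, cgh, dgh

Hence C_0 ≅ Z^8, C_1 ≅ Z^24, C_2 ≅ Z^16.

Boundary ∂_1: C_1 → C_0 sends each edge [p,q] (with p < q) to q − p. For instance
  ∂gh = h − g.
The resulting 8×24 matrix has rank 7, and its Smith normal form has invariant factors (1,1,1,1,1,1,1).

Boundary ∂_2: C_2 → C_1 sends each 2-simplex [p,q,r] to [q,r] − [p,r] + [p,q]. For instance
  ∂afg = fg − ag + af,
  ∂acd = cd − ad + ac.
The 24×16 boundary matrix has rank 15 and Smith normal form diag(1,1,1,1,1,1,1,1,1,1,1,1,1,1,1).

Reading off H_k = ker ∂_k / im ∂_{k+1}:

  H_0: rank C_0 − rank ∂_1 = 8 − 7 = 1, and the invariant factors of ∂_1 are all 1, so H_0 ≅ Z.
  H_1: rank ker ∂_1 − rank ∂_2 = (24 − 7) − 15 = 2, and the invariant factors of ∂_2 are all 1, so H_1 ≅ Z^2.
  H_2: rank ker ∂_2 − rank ∂_3 = (16 − 15) − 0 = 1, and there is no ∂_3, so H_2 ≅ Z.

(K is a triangulation of the torus T^2.)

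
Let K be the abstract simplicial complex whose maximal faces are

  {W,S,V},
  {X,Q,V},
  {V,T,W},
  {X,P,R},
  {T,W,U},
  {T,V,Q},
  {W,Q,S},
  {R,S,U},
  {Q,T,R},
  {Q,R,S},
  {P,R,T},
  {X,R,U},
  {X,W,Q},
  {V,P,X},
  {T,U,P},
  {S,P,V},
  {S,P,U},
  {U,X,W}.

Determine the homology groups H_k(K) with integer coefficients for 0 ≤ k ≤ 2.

Fix the vertex order P < Q < R < S < T < U < V < W < X and write every simplex with vertices in increasing order. Then dim K = 2 and the simplices of K are:

  0-simplices (9): P, Q, R, S, T, U, V, W, X
  1-simplices (27): PR, PS, PT, PU, PV, PX, QR, QS, QT, QV, QW, QX, RS, RT, RU, RX, SU, SV, SW, TU, TV, TW, UW, UX, VW, VX, WX
  2-simplices (18): PRT, PRX, PSU, PSV, PTU, PVX, QRS, QRT, QSW, QTV, QVX, QWX, RSU, RUX, SVW, TUW, TVW, UWX

Hence C_0 ≅ Z^9, C_1 ≅ Z^27, C_2 ≅ Z^18.

The boundary map ∂_1: C_1 → C_0 maps an edge to its endpoints' difference, ∂[p,q] = q − p.
The 9×27 boundary matrix has rank 8 and Smith normal form diag(1,1,1,1,1,1,1,1).

∂_2: C_2 → C_1 maps a triangle to the signed sum of its edges. For instance
  ∂RUX = UX − RX + RU,
  ∂UWX = WX − UX + UW.
The 27×18 boundary matrix has rank 18 and Smith normal form diag(1,1,1,1,1,1,1,1,1,1,1,1,1,1,1,1,1,2).

Now H_k = ker ∂_k / im ∂_{k+1}, so:

  H_0: rank C_0 − rank ∂_1 = 9 − 8 = 1, and the invariant factors of ∂_1 are all 1, so H_0 ≅ Z.
  H_1: rank ker ∂_1 − rank ∂_2 = (27 − 8) − 18 = 1, and ∂_2 has invariant factor 2 > 1, so H_1 ≅ Z × Z/2.
  H_2: rank ker ∂_2 − rank ∂_3 = (18 − 18) − 0 = 0, and there is no ∂_3, so H_2 ≅ 0.

As a check, the Euler characteristic is 9 − 27 + 18 = 0, which agrees with 1 − 1 + 0 = 0.

H_0 = Z,  H_1 = Z × Z/2,  H_2 = 0.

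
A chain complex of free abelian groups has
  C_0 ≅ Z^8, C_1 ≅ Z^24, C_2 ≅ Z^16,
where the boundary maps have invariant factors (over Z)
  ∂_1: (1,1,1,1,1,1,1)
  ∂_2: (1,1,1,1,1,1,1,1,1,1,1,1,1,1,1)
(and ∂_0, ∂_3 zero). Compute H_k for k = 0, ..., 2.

H_0: b_0 = 8 − 0 − 7 = 1; torsion from ∂_1 factors > 1: none. So H_0 ≅ Z.
H_1: b_1 = 24 − 7 − 15 = 2; torsion from ∂_2 factors > 1: none. So H_1 ≅ Z^2.
H_2: b_2 = 16 − 15 − 0 = 1; torsion from ∂_3 factors > 1: none. So H_2 ≅ Z.

H_0 ≅ Z,  H_1 ≅ Z^2,  H_2 ≅ Z.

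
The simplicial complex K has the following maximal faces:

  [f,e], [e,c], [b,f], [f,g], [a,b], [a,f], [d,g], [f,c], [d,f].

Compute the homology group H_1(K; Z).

H_1 = Z^3.

We work with the vertex ordering a < b < c < d < e < f < g. The simplices of K, each written with vertices in increasing order, are:

  0-simplices (7): a, b, c, d, e, f, g
  1-simplices (9): ab, af, bf, ce, cf, df, dg, ef, fg

Hence C_0 ≅ Z^7, C_1 ≅ Z^9.

The boundary map ∂_1: C_1 → C_0 maps an edge to its endpoints' difference, ∂[p,q] = q − p. For instance
  ∂bf = f − b.
The 7×9 boundary matrix has rank 6 and Smith normal form diag(1,1,1,1,1,1).

From H_k ≅ ker(∂_k) / im(∂_{k+1}) we obtain:

  H_1: rank ker ∂_1 − rank ∂_2 = (9 − 6) − 0 = 3, and there is no ∂_2, so H_1 ≅ Z^3.

(K is a triangulation of a wedge of 3 circles.)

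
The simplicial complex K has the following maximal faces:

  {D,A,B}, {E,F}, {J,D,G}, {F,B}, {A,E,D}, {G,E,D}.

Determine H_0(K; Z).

H_0 = Z.

Order the vertices as A < B < D < E < F < G < J. Listing each simplex with vertices in this order, K has dimension 2 with simplices:

  0-simplices (7): A, B, D, E, F, G, J
  1-simplices (11): AB, AD, AE, BD, BF, DE, DG, DJ, EF, EG, GJ
  2-simplices (4): ABD, ADE, DEG, DGJ

so the chain groups are C_0 ≅ Z^7, C_1 ≅ Z^11, C_2 ≅ Z^4.

∂_1: C_1 → C_0 maps an edge to its endpoints' difference, ∂[p,q] = q − p. For instance
  ∂DE = E − D.
The 7×11 boundary matrix has rank 6 and Smith normal form diag(1,1,1,1,1,1).

Boundary ∂_2: C_2 → C_1 sends each 2-simplex [p,q,r] to [q,r] − [p,r] + [p,q]. For instance
  ∂ADE = DE − AE + AD,
  ∂DEG = EG − DG + DE.
This gives a 11×4 integer matrix of rank 4; reducing to Smith normal form yields diagonal entries (1,1,1,1).

Now H_k = ker ∂_k / im ∂_{k+1}, so:

  H_0: rank C_0 − rank ∂_1 = 7 − 6 = 1, and the invariant factors of ∂_1 are all 1, so H_0 = Z.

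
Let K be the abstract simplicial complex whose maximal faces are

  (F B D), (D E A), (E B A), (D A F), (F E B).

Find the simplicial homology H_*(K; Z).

H_0 ≅ Z,  H_1 ≅ Z,  H_2 = 0.

Fix the vertex order A < B < D < E < F and write every simplex with vertices in increasing order. Then dim K = 2 and the simplices of K are:

  0-simplices (5): A, B, D, E, F
  1-simplices (10): AB, AD, AE, AF, BD, BE, BF, DE, DF, EF
  2-simplices (5): ABE, ADE, ADF, BDF, BEF

so the chain groups are C_0 ≅ Z^5, C_1 ≅ Z^10, C_2 ≅ Z^5.

The boundary map ∂_1: C_1 → C_0 maps an edge to its endpoints' difference, ∂[p,q] = q − p. For instance
  ∂BF = F − B.
As a 5×10 matrix over Z this has rank 4, with invariant factors (1,1,1,1).

The boundary map ∂_2: C_2 → C_1 sends each 2-simplex [p,q,r] to [q,r] − [p,r] + [p,q]. For instance
  ∂BEF = EF − BF + BE,
  ∂ABE = BE − AE + AB.
This gives a 10×5 integer matrix of rank 5; reducing to Smith normal form yields diagonal entries (1,1,1,1,1).

Computing H_k = (kernel of ∂_k) / (image of ∂_{k+1}):

  H_0: rank C_0 − rank ∂_1 = 5 − 4 = 1, and the invariant factors of ∂_1 are all 1, so H_0 = Z.
  H_1: rank ker ∂_1 − rank ∂_2 = (10 − 4) − 5 = 1, and the invariant factors of ∂_2 are all 1, so H_1 = Z.
  H_2: rank ker ∂_2 − rank ∂_3 = (5 − 5) − 0 = 0, and there is no ∂_3, so H_2 = 0.

(K is a triangulation of the Möbius band.)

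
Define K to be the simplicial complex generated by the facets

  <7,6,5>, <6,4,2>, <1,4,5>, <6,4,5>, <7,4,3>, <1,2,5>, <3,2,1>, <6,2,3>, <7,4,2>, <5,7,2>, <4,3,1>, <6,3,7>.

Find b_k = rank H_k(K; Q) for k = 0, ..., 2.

b_0 = 1, b_1 = 0, b_2 = 0.

Take the total order 1 < 2 < 3 < 4 < 5 < 6 < 7 on the vertex set. Then K (dimension 2) consists of the simplices:

  0-simplices (7): [1], [2], [3], [4], [5], [6], [7]
  1-simplices (18): [1,2], [1,3], [1,4], [1,5], [2,3], [2,4], [2,5], [2,6], [2,7], [3,4], [3,6], [3,7], [4,5], [4,6], [4,7], [5,6], [5,7], [6,7]
  2-simplices (12): [1,2,3], [1,2,5], [1,3,4], [1,4,5], [2,3,6], [2,4,6], [2,4,7], [2,5,7], [3,4,7], [3,6,7], [4,5,6], [5,6,7]

Hence C_0 ≅ Z^7, C_1 ≅ Z^18, C_2 ≅ Z^12.

∂_1: C_1 → C_0 maps an edge to its endpoints' difference, ∂[p,q] = q − p. For instance
  ∂[4,6] = [6] − [4].
This gives a 7×18 integer matrix of rank 6; reducing to Smith normal form yields diagonal entries (1,1,1,1,1,1).

∂_2: C_2 → C_1 sends each 2-simplex [p,q,r] to [q,r] − [p,r] + [p,q]. For instance
  ∂[3,4,7] = [4,7] − [3,7] + [3,4],
  ∂[2,4,7] = [4,7] − [2,7] + [2,4].
This gives a 18×12 integer matrix of rank 12; reducing to Smith normal form yields diagonal entries (1,1,1,1,1,1,1,1,1,1,1,2).

Now H_k = ker ∂_k / im ∂_{k+1}, so:

  H_0: rank C_0 − rank ∂_1 = 7 − 6 = 1, and the invariant factors of ∂_1 are all 1, so H_0 = Z.
  H_1: rank ker ∂_1 − rank ∂_2 = (18 − 6) − 12 = 0, and ∂_2 has invariant factor 2 > 1, so H_1 = Z_2.
  H_2: rank ker ∂_2 − rank ∂_3 = (12 − 12) − 0 = 0, and there is no ∂_3, so H_2 = 0.

(K is a triangulation of the real projective plane RP^2.)

Hence the Betti numbers are b_0 = 1, b_1 = 0, b_2 = 0.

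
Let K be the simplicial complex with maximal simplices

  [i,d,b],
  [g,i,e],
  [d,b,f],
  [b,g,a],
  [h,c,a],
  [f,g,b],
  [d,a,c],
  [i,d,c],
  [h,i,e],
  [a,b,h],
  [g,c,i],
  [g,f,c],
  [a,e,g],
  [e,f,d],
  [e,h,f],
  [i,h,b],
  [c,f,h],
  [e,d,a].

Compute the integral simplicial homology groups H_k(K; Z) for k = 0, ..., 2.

H_0 = Z,  H_1 = Z^2,  H_2 = Z.

K has 9 vertices, 27 edges, 18 triangles.
rank ∂_0 = 0, rank ∂_1 = 8 ⇒ b_0 = 9 − 0 − 8 = 1; all invariant factors of ∂_1 are 1 so no torsion. So H_0 = Z.
rank ∂_1 = 8, rank ∂_2 = 17 ⇒ b_1 = 27 − 8 − 17 = 2; all invariant factors of ∂_2 are 1 so no torsion. So H_1 = Z^2.
rank ∂_2 = 17, rank ∂_3 = 0 ⇒ b_2 = 18 − 17 − 0 = 1. So H_2 = Z.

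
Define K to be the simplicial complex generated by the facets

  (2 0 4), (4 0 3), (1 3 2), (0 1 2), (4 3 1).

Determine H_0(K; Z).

H_0 ≅ Z.

Fix the vertex order 0 < 1 < 2 < 3 < 4 and write every simplex with vertices in increasing order. Then dim K = 2 and the simplices of K are:

  0-simplices (5): [0], [1], [2], [3], [4]
  1-simplices (10): [0,1], [0,2], [0,3], [0,4], [1,2], [1,3], [1,4], [2,3], [2,4], [3,4]
  2-simplices (5): [0,1,2], [0,2,4], [0,3,4], [1,2,3], [1,3,4]

Hence C_0 ≅ Z^5, C_1 ≅ Z^10, C_2 ≅ Z^5.

The boundary map ∂_1: C_1 → C_0 maps an edge to its endpoints' difference, ∂[p,q] = q − p. For instance
  ∂[2,4] = [4] − [2].
This gives a 5×10 integer matrix of rank 4; reducing to Smith normal form yields diagonal entries (1,1,1,1).

Boundary ∂_2: C_2 → C_1 sends each 2-simplex [p,q,r] to [q,r] − [p,r] + [p,q]. For instance
  ∂[1,3,4] = [3,4] − [1,4] + [1,3],
  ∂[0,1,2] = [1,2] − [0,2] + [0,1].
The 10×5 boundary matrix has rank 5 and Smith normal form diag(1,1,1,1,1).

Computing H_k = (kernel of ∂_k) / (image of ∂_{k+1}):

  H_0: rank C_0 − rank ∂_1 = 5 − 4 = 1, and the invariant factors of ∂_1 are all 1, so H_0 = Z.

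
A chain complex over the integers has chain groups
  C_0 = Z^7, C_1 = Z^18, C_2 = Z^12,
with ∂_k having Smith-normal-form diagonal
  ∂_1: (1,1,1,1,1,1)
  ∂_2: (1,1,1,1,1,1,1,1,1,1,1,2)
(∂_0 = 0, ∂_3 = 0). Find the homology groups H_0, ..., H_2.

H_0 = Z,  H_1 = Z/2Z,  H_2 = 0.

H_0: b_0 = 7 − 0 − 6 = 1; torsion from ∂_1 factors > 1: none. So H_0 = Z.
H_1: b_1 = 18 − 6 − 12 = 0; torsion from ∂_2 factors > 1: [2]. So H_1 = Z/2Z.
H_2: b_2 = 12 − 12 − 0 = 0; torsion from ∂_3 factors > 1: none. So H_2 = 0.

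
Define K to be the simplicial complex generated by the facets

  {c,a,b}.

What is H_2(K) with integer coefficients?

Take the total order a < b < c on the vertex set. Then K (dimension 2) consists of the simplices:

  0-simplices (3): a, b, c
  1-simplices (3): ab, ac, bc
  2-simplices (1): abc

Hence C_0 ≅ Z^3, C_1 ≅ Z^3, C_2 ≅ Z^1.

∂_1: C_1 → C_0 sends each edge [p,q] (with p < q) to q − p. For instance
  ∂ac = c − a.
This gives a 3×3 integer matrix of rank 2; reducing to Smith normal form yields diagonal entries (1,1).

The boundary map ∂_2: C_2 → C_1 maps a triangle to the signed sum of its edges. For instance
  ∂abc = bc − ac + ab.
The resulting 3×1 matrix has rank 1, and its Smith normal form has invariant factors (1).

Computing H_k = (kernel of ∂_k) / (image of ∂_{k+1}):

  H_2: rank ker ∂_2 − rank ∂_3 = (1 − 1) − 0 = 0, and there is no ∂_3, so H_2 = 0.

H_2 = 0.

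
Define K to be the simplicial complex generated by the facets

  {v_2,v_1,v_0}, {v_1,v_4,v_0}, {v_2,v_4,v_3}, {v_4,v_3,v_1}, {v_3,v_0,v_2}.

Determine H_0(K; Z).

H_0 ≅ Z.

Fix the vertex order v_0 < v_1 < v_2 < v_3 < v_4 and write every simplex with vertices in increasing order. Then dim K = 2 and the simplices of K are:

  0-simplices (5): [v_0], [v_1], [v_2], [v_3], [v_4]
  1-simplices (10): [v_0,v_1], [v_0,v_2], [v_0,v_3], [v_0,v_4], [v_1,v_2], [v_1,v_3], [v_1,v_4], [v_2,v_3], [v_2,v_4], [v_3,v_4]
  2-simplices (5): [v_0,v_1,v_2], [v_0,v_1,v_4], [v_0,v_2,v_3], [v_1,v_3,v_4], [v_2,v_3,v_4]

giving chain groups C_0 ≅ Z^5, C_1 ≅ Z^10, C_2 ≅ Z^5.

∂_1: C_1 → C_0 sends each edge [p,q] (with p < q) to q − p. For instance
  ∂[v_2,v_3] = [v_3] − [v_2].
This gives a 5×10 integer matrix of rank 4; reducing to Smith normal form yields diagonal entries (1,1,1,1).

The boundary map ∂_2: C_2 → C_1 acts by ∂[p,q,r] = [q,r] − [p,r] + [p,q]. For instance
  ∂[v_0,v_1,v_4] = [v_1,v_4] − [v_0,v_4] + [v_0,v_1],
  ∂[v_0,v_1,v_2] = [v_1,v_2] − [v_0,v_2] + [v_0,v_1].
The 10×5 boundary matrix has rank 5 and Smith normal form diag(1,1,1,1,1).

Now H_k = ker ∂_k / im ∂_{k+1}, so:

  H_0: rank C_0 − rank ∂_1 = 5 − 4 = 1, and the invariant factors of ∂_1 are all 1, so H_0 = Z.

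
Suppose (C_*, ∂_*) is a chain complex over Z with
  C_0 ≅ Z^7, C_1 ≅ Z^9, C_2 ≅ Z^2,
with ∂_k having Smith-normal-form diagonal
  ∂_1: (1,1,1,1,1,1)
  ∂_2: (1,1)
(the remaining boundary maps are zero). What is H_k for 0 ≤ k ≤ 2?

H_0: b_0 = 7 − 0 − 6 = 1; torsion from ∂_1 factors > 1: none. So H_0 ≅ Z.
H_1: b_1 = 9 − 6 − 2 = 1; torsion from ∂_2 factors > 1: none. So H_1 ≅ Z.
H_2: b_2 = 2 − 2 − 0 = 0; torsion from ∂_3 factors > 1: none. So H_2 ≅ 0.

H_0 ≅ Z,  H_1 ≅ Z,  H_2 = 0.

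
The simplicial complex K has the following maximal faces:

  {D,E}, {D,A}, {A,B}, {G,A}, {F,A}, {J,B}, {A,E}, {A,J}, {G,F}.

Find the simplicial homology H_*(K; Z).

H_0 = Z,  H_1 = Z^3.

K has 7 vertices, 9 edges.
rank ∂_0 = 0, rank ∂_1 = 6 ⇒ b_0 = 7 − 0 − 6 = 1; all invariant factors of ∂_1 are 1 so no torsion. So H_0 ≅ Z.
rank ∂_1 = 6, rank ∂_2 = 0 ⇒ b_1 = 9 − 6 − 0 = 3. So H_1 ≅ Z^3.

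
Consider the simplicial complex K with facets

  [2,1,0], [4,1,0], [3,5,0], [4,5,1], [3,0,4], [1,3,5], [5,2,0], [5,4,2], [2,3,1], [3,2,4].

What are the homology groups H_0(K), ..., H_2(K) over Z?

Order the vertices as 0 < 1 < 2 < 3 < 4 < 5. Listing each simplex with vertices in this order, K has dimension 2 with simplices:

  0-simplices (6): [0], [1], [2], [3], [4], [5]
  1-simplices (15): [0,1], [0,2], [0,3], [0,4], [0,5], [1,2], [1,3], [1,4], [1,5], [2,3], [2,4], [2,5], [3,4], [3,5], [4,5]
  2-simplices (10): [0,1,2], [0,1,4], [0,2,5], [0,3,4], [0,3,5], [1,2,3], [1,3,5], [1,4,5], [2,3,4], [2,4,5]

Hence C_0 ≅ Z^6, C_1 ≅ Z^15, C_2 ≅ Z^10.

Boundary ∂_1: C_1 → C_0 is given by ∂[p,q] = [q] − [p]. For instance
  ∂[2,5] = [5] − [2].
The resulting 6×15 matrix has rank 5, and its Smith normal form has invariant factors (1,1,1,1,1).

Boundary ∂_2: C_2 → C_1 sends each 2-simplex [p,q,r] to [q,r] − [p,r] + [p,q]. For instance
  ∂[0,1,4] = [1,4] − [0,4] + [0,1],
  ∂[1,4,5] = [4,5] − [1,5] + [1,4].
The resulting 15×10 matrix has rank 10, and its Smith normal form has invariant factors (1,1,1,1,1,1,1,1,1,2).

Now H_k = ker ∂_k / im ∂_{k+1}, so:

  H_0: rank C_0 − rank ∂_1 = 6 − 5 = 1, and the invariant factors of ∂_1 are all 1, so H_0 = Z.
  H_1: rank ker ∂_1 − rank ∂_2 = (15 − 5) − 10 = 0, and ∂_2 has invariant factor 2 > 1, so H_1 = Z/2Z.
  H_2: rank ker ∂_2 − rank ∂_3 = (10 − 10) − 0 = 0, and there is no ∂_3, so H_2 = 0.

As a check, the Euler characteristic is 6 − 15 + 10 = 1, which agrees with 1 − 0 + 0 = 1.
(K is a triangulation of the real projective plane RP^2.)

H_0 ≅ Z,  H_1 ≅ Z/2Z,  H_2 = 0.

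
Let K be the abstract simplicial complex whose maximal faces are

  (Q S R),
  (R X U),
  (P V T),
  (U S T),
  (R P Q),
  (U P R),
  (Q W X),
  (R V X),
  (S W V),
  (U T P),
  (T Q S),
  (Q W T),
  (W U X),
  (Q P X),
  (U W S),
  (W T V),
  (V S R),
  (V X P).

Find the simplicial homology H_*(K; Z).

H_0 = Z,  H_1 = Z ⊕ Z/2Z,  H_2 = 0.

Fix the vertex order P < Q < R < S < T < U < V < W < X and write every simplex with vertices in increasing order. Then dim K = 2 and the simplices of K are:

  0-simplices (9): P, Q, R, S, T, U, V, W, X
  1-simplices (27): PQ, PR, PT, PU, PV, PX, QR, QS, QT, QW, QX, RS, RU, RV, RX, ST, SU, SV, SW, TU, TV, TW, UW, UX, VW, VX, WX
  2-simplices (18): PQR, PQX, PRU, PTU, PTV, PVX, QRS, QST, QTW, QWX, RSV, RUX, RVX, STU, SUW, SVW, TVW, UWX

Hence C_0 ≅ Z^9, C_1 ≅ Z^27, C_2 ≅ Z^18.

∂_1: C_1 → C_0 is given by ∂[p,q] = [q] − [p]. For instance
  ∂SU = U − S.
The resulting 9×27 matrix has rank 8, and its Smith normal form has invariant factors (1,1,1,1,1,1,1,1).

The boundary map ∂_2: C_2 → C_1 maps a triangle to the signed sum of its edges. For instance
  ∂QRS = RS − QS + QR,
  ∂PQX = QX − PX + PQ.
The resulting 27×18 matrix has rank 18, and its Smith normal form has invariant factors (1,1,1,1,1,1,1,1,1,1,1,1,1,1,1,1,1,2).

Computing H_k = (kernel of ∂_k) / (image of ∂_{k+1}):

  H_0: rank C_0 − rank ∂_1 = 9 − 8 = 1, and the invariant factors of ∂_1 are all 1, so H_0 = Z.
  H_1: rank ker ∂_1 − rank ∂_2 = (27 − 8) − 18 = 1, and ∂_2 has invariant factor 2 > 1, so H_1 = Z ⊕ Z/2Z.
  H_2: rank ker ∂_2 − rank ∂_3 = (18 − 18) − 0 = 0, and there is no ∂_3, so H_2 = 0.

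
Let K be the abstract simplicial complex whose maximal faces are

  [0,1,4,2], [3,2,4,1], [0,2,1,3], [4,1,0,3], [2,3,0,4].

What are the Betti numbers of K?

K has 5 vertices, 10 edges, 10 triangles, 5 3-simplices.
rank ∂_0 = 0, rank ∂_1 = 4 ⇒ b_0 = 5 − 0 − 4 = 1; all invariant factors of ∂_1 are 1 so no torsion. So H_0 ≅ Z.
rank ∂_1 = 4, rank ∂_2 = 6 ⇒ b_1 = 10 − 4 − 6 = 0; all invariant factors of ∂_2 are 1 so no torsion. So H_1 ≅ 0.
rank ∂_2 = 6, rank ∂_3 = 4 ⇒ b_2 = 10 − 6 − 4 = 0; all invariant factors of ∂_3 are 1 so no torsion. So H_2 ≅ 0.
rank ∂_3 = 4, rank ∂_4 = 0 ⇒ b_3 = 5 − 4 − 0 = 1. So H_3 ≅ Z.

b_0 = 1, b_1 = 0, b_2 = 0, b_3 = 1.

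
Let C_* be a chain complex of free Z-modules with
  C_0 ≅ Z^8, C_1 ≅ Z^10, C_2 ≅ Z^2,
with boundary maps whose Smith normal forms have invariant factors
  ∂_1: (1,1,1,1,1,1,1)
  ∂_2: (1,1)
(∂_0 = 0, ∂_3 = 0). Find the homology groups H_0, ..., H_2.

H_0 = Z,  H_1 = Z,  H_2 = 0.

H_0: b_0 = 8 − 0 − 7 = 1; torsion from ∂_1 factors > 1: none. So H_0 = Z.
H_1: b_1 = 10 − 7 − 2 = 1; torsion from ∂_2 factors > 1: none. So H_1 = Z.
H_2: b_2 = 2 − 2 − 0 = 0; torsion from ∂_3 factors > 1: none. So H_2 = 0.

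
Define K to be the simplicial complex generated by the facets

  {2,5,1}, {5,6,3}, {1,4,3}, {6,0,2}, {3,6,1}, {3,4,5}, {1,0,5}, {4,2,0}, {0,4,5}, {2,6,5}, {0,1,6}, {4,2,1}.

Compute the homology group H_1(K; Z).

Fix the vertex order 0 < 1 < 2 < 3 < 4 < 5 < 6 and write every simplex with vertices in increasing order. Then dim K = 2 and the simplices of K are:

  0-simplices (7): [0], [1], [2], [3], [4], [5], [6]
  1-simplices (18): [0,1], [0,2], [0,4], [0,5], [0,6], [1,2], [1,3], [1,4], [1,5], [1,6], [2,4], [2,5], [2,6], [3,4], [3,5], [3,6], [4,5], [5,6]
  2-simplices (12): [0,1,5], [0,1,6], [0,2,4], [0,2,6], [0,4,5], [1,2,4], [1,2,5], [1,3,4], [1,3,6], [2,5,6], [3,4,5], [3,5,6]

giving chain groups C_0 ≅ Z^7, C_1 ≅ Z^18, C_2 ≅ Z^12.

The boundary map ∂_1: C_1 → C_0 sends each edge [p,q] (with p < q) to q − p. For instance
  ∂[4,5] = [5] − [4].
As a 7×18 matrix over Z this has rank 6, with invariant factors (1,1,1,1,1,1).

∂_2: C_2 → C_1 sends each 2-simplex [p,q,r] to [q,r] − [p,r] + [p,q]. For instance
  ∂[1,2,5] = [2,5] − [1,5] + [1,2],
  ∂[1,3,4] = [3,4] − [1,4] + [1,3].
As a 18×12 matrix over Z this has rank 12, with invariant factors (1,1,1,1,1,1,1,1,1,1,1,2).

From H_k ≅ ker(∂_k) / im(∂_{k+1}) we obtain:

  H_1: rank ker ∂_1 − rank ∂_2 = (18 − 6) − 12 = 0, and ∂_2 has invariant factor 2 > 1, so H_1 = Z/2.

H_1 = Z/2.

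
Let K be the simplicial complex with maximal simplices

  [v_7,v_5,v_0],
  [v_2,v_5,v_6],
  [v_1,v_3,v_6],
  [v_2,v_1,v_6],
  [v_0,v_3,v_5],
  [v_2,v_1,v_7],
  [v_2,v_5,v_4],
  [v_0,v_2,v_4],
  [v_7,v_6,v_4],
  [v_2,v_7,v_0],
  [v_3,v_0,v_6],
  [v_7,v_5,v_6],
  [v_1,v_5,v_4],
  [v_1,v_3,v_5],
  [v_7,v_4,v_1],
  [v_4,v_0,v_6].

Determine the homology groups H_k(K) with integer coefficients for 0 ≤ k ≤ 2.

Order the vertices as v_0 < v_1 < v_2 < v_3 < v_4 < v_5 < v_6 < v_7. Listing each simplex with vertices in this order, K has dimension 2 with simplices:

  0-simplices (8): [v_0], [v_1], [v_2], [v_3], [v_4], [v_5], [v_6], [v_7]
  1-simplices (24): (24 of them)
  2-simplices (16): (16 of them)

so the chain groups are C_0 ≅ Z^8, C_1 ≅ Z^24, C_2 ≅ Z^16.

The boundary map ∂_1: C_1 → C_0 is given by ∂[p,q] = [q] − [p]. For instance
  ∂[v_3,v_6] = [v_6] − [v_3].
As a 8×24 matrix over Z this has rank 7, with invariant factors (1,1,1,1,1,1,1).

∂_2: C_2 → C_1 acts by ∂[p,q,r] = [q,r] − [p,r] + [p,q]. For instance
  ∂[v_0,v_2,v_4] = [v_2,v_4] − [v_0,v_4] + [v_0,v_2],
  ∂[v_0,v_5,v_7] = [v_5,v_7] − [v_0,v_7] + [v_0,v_5].
As a 24×16 matrix over Z this has rank 15, with invariant factors (1,1,1,1,1,1,1,1,1,1,1,1,1,1,1).

Computing H_k = (kernel of ∂_k) / (image of ∂_{k+1}):

  H_0: rank C_0 − rank ∂_1 = 8 − 7 = 1, and the invariant factors of ∂_1 are all 1, so H_0 ≅ Z.
  H_1: rank ker ∂_1 − rank ∂_2 = (24 − 7) − 15 = 2, and the invariant factors of ∂_2 are all 1, so H_1 ≅ Z^2.
  H_2: rank ker ∂_2 − rank ∂_3 = (16 − 15) − 0 = 1, and there is no ∂_3, so H_2 ≅ Z.

As a check, the Euler characteristic is 8 − 24 + 16 = 0, which agrees with 1 − 2 + 1 = 0.

H_0 = Z,  H_1 = Z^2,  H_2 = Z.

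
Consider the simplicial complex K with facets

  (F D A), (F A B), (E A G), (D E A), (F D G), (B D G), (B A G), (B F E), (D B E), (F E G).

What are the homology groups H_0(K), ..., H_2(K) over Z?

Order the vertices as A < B < D < E < F < G. Listing each simplex with vertices in this order, K has dimension 2 with simplices:

  0-simplices (6): A, B, D, E, F, G
  1-simplices (15): AB, AD, AE, AF, AG, BD, BE, BF, BG, DE, DF, DG, EF, EG, FG
  2-simplices (10): ABF, ABG, ADE, ADF, AEG, BDE, BDG, BEF, DFG, EFG

giving chain groups C_0 ≅ Z^6, C_1 ≅ Z^15, C_2 ≅ Z^10.

The boundary map ∂_1: C_1 → C_0 sends each edge [p,q] (with p < q) to q − p.
This gives a 6×15 integer matrix of rank 5; reducing to Smith normal form yields diagonal entries (1,1,1,1,1).

∂_2: C_2 → C_1 sends each 2-simplex [p,q,r] to [q,r] − [p,r] + [p,q]. For instance
  ∂BDG = DG − BG + BD,
  ∂BDE = DE − BE + BD.
As a 15×10 matrix over Z this has rank 10, with invariant factors (1,1,1,1,1,1,1,1,1,2).

Computing H_k = (kernel of ∂_k) / (image of ∂_{k+1}):

  H_0: rank C_0 − rank ∂_1 = 6 − 5 = 1, and the invariant factors of ∂_1 are all 1, so H_0 ≅ Z.
  H_1: rank ker ∂_1 − rank ∂_2 = (15 − 5) − 10 = 0, and ∂_2 has invariant factor 2 > 1, so H_1 ≅ Z_2.
  H_2: rank ker ∂_2 − rank ∂_3 = (10 − 10) − 0 = 0, and there is no ∂_3, so H_2 ≅ 0.

As a check, the Euler characteristic is 6 − 15 + 10 = 1, which agrees with 1 − 0 + 0 = 1.
(K is a triangulation of the real projective plane RP^2.)

H_0 = Z,  H_1 = Z_2,  H_2 = 0.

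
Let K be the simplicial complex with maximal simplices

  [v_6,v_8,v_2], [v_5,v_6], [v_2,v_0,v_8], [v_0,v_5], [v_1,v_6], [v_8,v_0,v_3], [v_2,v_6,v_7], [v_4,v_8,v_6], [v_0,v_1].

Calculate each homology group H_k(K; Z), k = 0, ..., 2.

H_0 = Z,  H_1 = Z^2,  H_2 = 0.

We work with the vertex ordering v_0 < v_1 < v_2 < v_3 < v_4 < v_5 < v_6 < v_7 < v_8. The simplices of K, each written with vertices in increasing order, are:

  0-simplices (9): [v_0], [v_1], [v_2], [v_3], [v_4], [v_5], [v_6], [v_7], [v_8]
  1-simplices (15): (15 of them)
  2-simplices (5): [v_0,v_2,v_8], [v_0,v_3,v_8], [v_2,v_6,v_7], [v_2,v_6,v_8], [v_4,v_6,v_8]

so the chain groups are C_0 ≅ Z^9, C_1 ≅ Z^15, C_2 ≅ Z^5.

Boundary ∂_1: C_1 → C_0 maps an edge to its endpoints' difference, ∂[p,q] = q − p. For instance
  ∂[v_5,v_6] = [v_6] − [v_5].
As a 9×15 matrix over Z this has rank 8, with invariant factors (1,1,1,1,1,1,1,1).

Boundary ∂_2: C_2 → C_1 maps a triangle to the signed sum of its edges. For instance
  ∂[v_2,v_6,v_8] = [v_6,v_8] − [v_2,v_8] + [v_2,v_6],
  ∂[v_4,v_6,v_8] = [v_6,v_8] − [v_4,v_8] + [v_4,v_6].
The 15×5 boundary matrix has rank 5 and Smith normal form diag(1,1,1,1,1).

Now H_k = ker ∂_k / im ∂_{k+1}, so:

  H_0: rank C_0 − rank ∂_1 = 9 − 8 = 1, and the invariant factors of ∂_1 are all 1, so H_0 = Z.
  H_1: rank ker ∂_1 − rank ∂_2 = (15 − 8) − 5 = 2, and the invariant factors of ∂_2 are all 1, so H_1 = Z^2.
  H_2: rank ker ∂_2 − rank ∂_3 = (5 − 5) − 0 = 0, and there is no ∂_3, so H_2 = 0.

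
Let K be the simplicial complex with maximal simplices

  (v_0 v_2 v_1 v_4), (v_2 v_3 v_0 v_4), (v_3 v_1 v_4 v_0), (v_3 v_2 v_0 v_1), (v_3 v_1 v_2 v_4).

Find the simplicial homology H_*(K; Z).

H_0 ≅ Z,  H_1 = 0,  H_2 = 0,  H_3 ≅ Z.

Take the total order v_0 < v_1 < v_2 < v_3 < v_4 on the vertex set. Then K (dimension 3) consists of the simplices:

  0-simplices (5): [v_0], [v_1], [v_2], [v_3], [v_4]
  1-simplices (10): [v_0,v_1], [v_0,v_2], [v_0,v_3], [v_0,v_4], [v_1,v_2], [v_1,v_3], [v_1,v_4], [v_2,v_3], [v_2,v_4], [v_3,v_4]
  2-simplices (10): [v_0,v_1,v_2], [v_0,v_1,v_3], [v_0,v_1,v_4], [v_0,v_2,v_3], [v_0,v_2,v_4], [v_0,v_3,v_4], [v_1,v_2,v_3], [v_1,v_2,v_4], [v_1,v_3,v_4], [v_2,v_3,v_4]
  3-simplices (5): [v_0,v_1,v_2,v_3], [v_0,v_1,v_2,v_4], [v_0,v_1,v_3,v_4], [v_0,v_2,v_3,v_4], [v_1,v_2,v_3,v_4]

Hence C_0 ≅ Z^5, C_1 ≅ Z^10, C_2 ≅ Z^10, C_3 ≅ Z^5.

∂_1: C_1 → C_0 is given by ∂[p,q] = [q] − [p]. For instance
  ∂[v_1,v_4] = [v_4] − [v_1].
As a 5×10 matrix over Z this has rank 4, with invariant factors (1,1,1,1).

The boundary map ∂_2: C_2 → C_1 maps a triangle to the signed sum of its edges. For instance
  ∂[v_0,v_3,v_4] = [v_3,v_4] − [v_0,v_4] + [v_0,v_3],
  ∂[v_1,v_2,v_3] = [v_2,v_3] − [v_1,v_3] + [v_1,v_2].
The 10×10 boundary matrix has rank 6 and Smith normal form diag(1,1,1,1,1,1).

Boundary ∂_3: C_3 → C_2 sends each 3-simplex σ to the alternating sum Σ_i (−1)^i (σ with its i-th vertex removed). For instance
  ∂[v_0,v_1,v_3,v_4] = [v_1,v_3,v_4] − [v_0,v_3,v_4] + [v_0,v_1,v_4] − [v_0,v_1,v_3],
  ∂[v_0,v_1,v_2,v_3] = [v_1,v_2,v_3] − [v_0,v_2,v_3] + [v_0,v_1,v_3] − [v_0,v_1,v_2].
This gives a 10×5 integer matrix of rank 4; reducing to Smith normal form yields diagonal entries (1,1,1,1).

From H_k ≅ ker(∂_k) / im(∂_{k+1}) we obtain:

  H_0: rank C_0 − rank ∂_1 = 5 − 4 = 1, and the invariant factors of ∂_1 are all 1, so H_0 ≅ Z.
  H_1: rank ker ∂_1 − rank ∂_2 = (10 − 4) − 6 = 0, and the invariant factors of ∂_2 are all 1, so H_1 ≅ 0.
  H_2: rank ker ∂_2 − rank ∂_3 = (10 − 6) − 4 = 0, and the invariant factors of ∂_3 are all 1, so H_2 ≅ 0.
  H_3: rank ker ∂_3 − rank ∂_4 = (5 − 4) − 0 = 1, and there is no ∂_4, so H_3 ≅ Z.

As a check, the Euler characteristic is 5 − 10 + 10 − 5 = 0, which agrees with 1 − 0 + 0 − 1 = 0.
(K is a triangulation of the 3-sphere S^3.)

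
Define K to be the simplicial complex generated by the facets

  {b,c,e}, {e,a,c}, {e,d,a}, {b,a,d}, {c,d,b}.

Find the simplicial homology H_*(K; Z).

Take the total order a < b < c < d < e on the vertex set. Then K (dimension 2) consists of the simplices:

  0-simplices (5): a, b, c, d, e
  1-simplices (10): ab, ac, ad, ae, bc, bd, be, cd, ce, de
  2-simplices (5): abd, ace, ade, bcd, bce

Hence C_0 ≅ Z^5, C_1 ≅ Z^10, C_2 ≅ Z^5.

Boundary ∂_1: C_1 → C_0 sends each edge [p,q] (with p < q) to q − p. For instance
  ∂de = e − d.
This gives a 5×10 integer matrix of rank 4; reducing to Smith normal form yields diagonal entries (1,1,1,1).

∂_2: C_2 → C_1 maps a triangle to the signed sum of its edges. For instance
  ∂abd = bd − ad + ab,
  ∂bce = ce − be + bc.
This gives a 10×5 integer matrix of rank 5; reducing to Smith normal form yields diagonal entries (1,1,1,1,1).

Now H_k = ker ∂_k / im ∂_{k+1}, so:

  H_0: rank C_0 − rank ∂_1 = 5 − 4 = 1, and the invariant factors of ∂_1 are all 1, so H_0 ≅ Z.
  H_1: rank ker ∂_1 − rank ∂_2 = (10 − 4) − 5 = 1, and the invariant factors of ∂_2 are all 1, so H_1 ≅ Z.
  H_2: rank ker ∂_2 − rank ∂_3 = (5 − 5) − 0 = 0, and there is no ∂_3, so H_2 ≅ 0.

H_0 = Z,  H_1 = Z,  H_2 = 0.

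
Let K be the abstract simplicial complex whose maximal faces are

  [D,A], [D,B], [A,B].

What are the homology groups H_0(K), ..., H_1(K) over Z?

We work with the vertex ordering A < B < D. The simplices of K, each written with vertices in increasing order, are:

  0-simplices (3): A, B, D
  1-simplices (3): AB, AD, BD

Hence C_0 ≅ Z^3, C_1 ≅ Z^3.

∂_1: C_1 → C_0 is given by ∂[p,q] = [q] − [p].
As a 3×3 matrix over Z this has rank 2, with invariant factors (1,1).

From H_k ≅ ker(∂_k) / im(∂_{k+1}) we obtain:

  H_0: rank C_0 − rank ∂_1 = 3 − 2 = 1, and the invariant factors of ∂_1 are all 1, so H_0 = Z.
  H_1: rank ker ∂_1 − rank ∂_2 = (3 − 2) − 0 = 1, and there is no ∂_2, so H_1 = Z.

(K is a triangulation of the circle S^1.)

H_0 ≅ Z,  H_1 ≅ Z.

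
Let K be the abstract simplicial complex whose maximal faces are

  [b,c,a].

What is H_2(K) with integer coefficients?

We work with the vertex ordering a < b < c. The simplices of K, each written with vertices in increasing order, are:

  0-simplices (3): a, b, c
  1-simplices (3): ab, ac, bc
  2-simplices (1): abc

giving chain groups C_0 ≅ Z^3, C_1 ≅ Z^3, C_2 ≅ Z^1.

∂_1: C_1 → C_0 is given by ∂[p,q] = [q] − [p].
The resulting 3×3 matrix has rank 2, and its Smith normal form has invariant factors (1,1).

Boundary ∂_2: C_2 → C_1 acts by ∂[p,q,r] = [q,r] − [p,r] + [p,q]. For instance
  ∂abc = bc − ac + ab.
This gives a 3×1 integer matrix of rank 1; reducing to Smith normal form yields diagonal entries (1).

Now H_k = ker ∂_k / im ∂_{k+1}, so:

  H_2: rank ker ∂_2 − rank ∂_3 = (1 − 1) − 0 = 0, and there is no ∂_3, so H_2 ≅ 0.

(K is a triangulation of the 2-simplex.)

H_2 = 0.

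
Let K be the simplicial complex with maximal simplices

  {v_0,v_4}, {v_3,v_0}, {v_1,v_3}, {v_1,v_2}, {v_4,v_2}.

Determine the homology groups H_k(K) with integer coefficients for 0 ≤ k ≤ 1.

H_0 = Z,  H_1 = Z.

Take the total order v_0 < v_1 < v_2 < v_3 < v_4 on the vertex set. Then K (dimension 1) consists of the simplices:

  0-simplices (5): [v_0], [v_1], [v_2], [v_3], [v_4]
  1-simplices (5): [v_0,v_3], [v_0,v_4], [v_1,v_2], [v_1,v_3], [v_2,v_4]

giving chain groups C_0 ≅ Z^5, C_1 ≅ Z^5.

Boundary ∂_1: C_1 → C_0 maps an edge to its endpoints' difference, ∂[p,q] = q − p.
As a 5×5 matrix over Z this has rank 4, with invariant factors (1,1,1,1).

Computing H_k = (kernel of ∂_k) / (image of ∂_{k+1}):

  H_0: rank C_0 − rank ∂_1 = 5 − 4 = 1, and the invariant factors of ∂_1 are all 1, so H_0 ≅ Z.
  H_1: rank ker ∂_1 − rank ∂_2 = (5 − 4) − 0 = 1, and there is no ∂_2, so H_1 ≅ Z.

As a check, the Euler characteristic is 5 − 5 = 0, which agrees with 1 − 1 = 0.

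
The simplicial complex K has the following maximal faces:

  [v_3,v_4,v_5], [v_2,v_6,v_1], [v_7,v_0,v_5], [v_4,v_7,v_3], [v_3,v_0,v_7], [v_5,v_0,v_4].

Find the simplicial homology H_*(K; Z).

Order the vertices as v_0 < v_1 < v_2 < v_3 < v_4 < v_5 < v_6 < v_7. Listing each simplex with vertices in this order, K has dimension 2 with simplices:

  0-simplices (8): [v_0], [v_1], [v_2], [v_3], [v_4], [v_5], [v_6], [v_7]
  1-simplices (13): [v_0,v_3], [v_0,v_4], [v_0,v_5], [v_0,v_7], [v_1,v_2], [v_1,v_6], [v_2,v_6], [v_3,v_4], [v_3,v_5], [v_3,v_7], [v_4,v_5], [v_4,v_7], [v_5,v_7]
  2-simplices (6): [v_0,v_3,v_7], [v_0,v_4,v_5], [v_0,v_5,v_7], [v_1,v_2,v_6], [v_3,v_4,v_5], [v_3,v_4,v_7]

Hence C_0 ≅ Z^8, C_1 ≅ Z^13, C_2 ≅ Z^6.

∂_1: C_1 → C_0 sends each edge [p,q] (with p < q) to q − p. For instance
  ∂[v_2,v_6] = [v_6] − [v_2].
The 8×13 boundary matrix has rank 6 and Smith normal form diag(1,1,1,1,1,1).

The boundary map ∂_2: C_2 → C_1 acts by ∂[p,q,r] = [q,r] − [p,r] + [p,q]. For instance
  ∂[v_0,v_4,v_5] = [v_4,v_5] − [v_0,v_5] + [v_0,v_4],
  ∂[v_0,v_3,v_7] = [v_3,v_7] − [v_0,v_7] + [v_0,v_3].
The resulting 13×6 matrix has rank 6, and its Smith normal form has invariant factors (1,1,1,1,1,1).

Computing H_k = (kernel of ∂_k) / (image of ∂_{k+1}):

  H_0: rank C_0 − rank ∂_1 = 8 − 6 = 2, and the invariant factors of ∂_1 are all 1, so H_0 ≅ Z^2.
  H_1: rank ker ∂_1 − rank ∂_2 = (13 − 6) − 6 = 1, and the invariant factors of ∂_2 are all 1, so H_1 ≅ Z.
  H_2: rank ker ∂_2 − rank ∂_3 = (6 − 6) − 0 = 0, and there is no ∂_3, so H_2 ≅ 0.

As a check, the Euler characteristic is 8 − 13 + 6 = 1, which agrees with 2 − 1 + 0 = 1.

H_0 ≅ Z^2,  H_1 ≅ Z,  H_2 = 0.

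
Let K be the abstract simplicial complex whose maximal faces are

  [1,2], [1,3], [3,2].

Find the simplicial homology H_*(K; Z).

H_0 = Z,  H_1 = Z.

Take the total order 1 < 2 < 3 on the vertex set. Then K (dimension 1) consists of the simplices:

  0-simplices (3): [1], [2], [3]
  1-simplices (3): [1,2], [1,3], [2,3]

giving chain groups C_0 ≅ Z^3, C_1 ≅ Z^3.

Boundary ∂_1: C_1 → C_0 is given by ∂[p,q] = [q] − [p].
The 3×3 boundary matrix has rank 2 and Smith normal form diag(1,1).

Reading off H_k = ker ∂_k / im ∂_{k+1}:

  H_0: rank C_0 − rank ∂_1 = 3 − 2 = 1, and the invariant factors of ∂_1 are all 1, so H_0 = Z.
  H_1: rank ker ∂_1 − rank ∂_2 = (3 − 2) − 0 = 1, and there is no ∂_2, so H_1 = Z.

As a check, the Euler characteristic is 3 − 3 = 0, which agrees with 1 − 1 = 0.
(K is a triangulation of the circle S^1.)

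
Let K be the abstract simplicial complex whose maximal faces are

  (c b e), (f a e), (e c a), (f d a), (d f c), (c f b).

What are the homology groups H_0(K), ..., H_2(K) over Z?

We work with the vertex ordering a < b < c < d < e < f. The simplices of K, each written with vertices in increasing order, are:

  0-simplices (6): a, b, c, d, e, f
  1-simplices (12): ac, ad, ae, af, bc, be, bf, cd, ce, cf, df, ef
  2-simplices (6): ace, adf, aef, bce, bcf, cdf

Hence C_0 ≅ Z^6, C_1 ≅ Z^12, C_2 ≅ Z^6.

The boundary map ∂_1: C_1 → C_0 is given by ∂[p,q] = [q] − [p]. For instance
  ∂ac = c − a.
As a 6×12 matrix over Z this has rank 5, with invariant factors (1,1,1,1,1).

The boundary map ∂_2: C_2 → C_1 maps a triangle to the signed sum of its edges. For instance
  ∂adf = df − af + ad,
  ∂cdf = df − cf + cd.
As a 12×6 matrix over Z this has rank 6, with invariant factors (1,1,1,1,1,1).

Now H_k = ker ∂_k / im ∂_{k+1}, so:

  H_0: rank C_0 − rank ∂_1 = 6 − 5 = 1, and the invariant factors of ∂_1 are all 1, so H_0 = Z.
  H_1: rank ker ∂_1 − rank ∂_2 = (12 − 5) − 6 = 1, and the invariant factors of ∂_2 are all 1, so H_1 = Z.
  H_2: rank ker ∂_2 − rank ∂_3 = (6 − 6) − 0 = 0, and there is no ∂_3, so H_2 = 0.

As a check, the Euler characteristic is 6 − 12 + 6 = 0, which agrees with 1 − 1 + 0 = 0.

H_0 ≅ Z,  H_1 ≅ Z,  H_2 = 0.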